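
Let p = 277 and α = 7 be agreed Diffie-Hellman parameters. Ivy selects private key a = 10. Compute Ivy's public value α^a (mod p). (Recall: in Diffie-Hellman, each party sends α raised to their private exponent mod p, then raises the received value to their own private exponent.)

67

Public value = 7^10 (mod 277).
7^1 ≡ 7 (mod 277)
7^2 = (7^1)^2 ≡ 7^2 = 49 ≡ 49 (mod 277)
7^4 = (7^2)^2 ≡ 49^2 = 2401 ≡ 185 (mod 277)
7^8 = (7^4)^2 ≡ 185^2 = 34225 ≡ 154 (mod 277)
7^10 = 7^8 · 7^2 ≡ 154 · 49 ≡ 67 (mod 277).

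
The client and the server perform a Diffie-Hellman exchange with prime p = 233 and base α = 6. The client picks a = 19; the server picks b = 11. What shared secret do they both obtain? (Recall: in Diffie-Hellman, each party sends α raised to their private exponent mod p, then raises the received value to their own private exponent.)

The server sends B = α^b mod p = 6^11 mod 233.
6^1 ≡ 6 (mod 233)
6^2 = (6^1)^2 ≡ 6^2 = 36 ≡ 36 (mod 233)
6^4 = (6^2)^2 ≡ 36^2 = 1296 ≡ 131 (mod 233)
6^8 = (6^4)^2 ≡ 131^2 = 17161 ≡ 152 (mod 233)
6^11 = 6^8 · 6^2 · 6^1 ≡ 152 · 36 · 6 ≡ 212 (mod 233).
So B = 212. The client then computes K = B^a mod p = 212^19 mod 233.
212^1 ≡ 212 (mod 233)
212^2 = (212^1)^2 ≡ 212^2 = 44944 ≡ 208 (mod 233)
212^4 = (212^2)^2 ≡ 208^2 = 43264 ≡ 159 (mod 233)
212^8 = (212^4)^2 ≡ 159^2 = 25281 ≡ 117 (mod 233)
212^16 = (212^8)^2 ≡ 117^2 = 13689 ≡ 175 (mod 233)
212^19 = 212^16 · 212^2 · 212^1 ≡ 175 · 208 · 212 ≡ 73 (mod 233).

73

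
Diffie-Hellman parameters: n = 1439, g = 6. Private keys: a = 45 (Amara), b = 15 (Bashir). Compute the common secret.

Bashir sends B = g^b mod n = 6^15 mod 1439.
6^1 ≡ 6 (mod 1439)
6^2 = (6^1)^2 ≡ 6^2 = 36 ≡ 36 (mod 1439)
6^4 = (6^2)^2 ≡ 36^2 = 1296 ≡ 1296 (mod 1439)
6^8 = (6^4)^2 ≡ 1296^2 = 1679616 ≡ 303 (mod 1439)
6^15 = 6^8 · 6^4 · 6^2 · 6^1 ≡ 303 · 1296 · 36 · 6 ≡ 192 (mod 1439).
So B = 192. Amara then computes K = B^a mod n = 192^45 mod 1439.
192^1 ≡ 192 (mod 1439)
192^2 = (192^1)^2 ≡ 192^2 = 36864 ≡ 889 (mod 1439)
192^4 = (192^2)^2 ≡ 889^2 = 790321 ≡ 310 (mod 1439)
192^8 = (192^4)^2 ≡ 310^2 = 96100 ≡ 1126 (mod 1439)
192^16 = (192^8)^2 ≡ 1126^2 = 1267876 ≡ 117 (mod 1439)
192^32 = (192^16)^2 ≡ 117^2 = 13689 ≡ 738 (mod 1439)
192^45 = 192^32 · 192^8 · 192^4 · 192^1 ≡ 738 · 1126 · 310 · 192 ≡ 13 (mod 1439).

13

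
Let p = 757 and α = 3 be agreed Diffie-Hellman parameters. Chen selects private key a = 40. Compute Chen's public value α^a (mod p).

81

Public value = 3^40 (mod 757).
3^1 ≡ 3 (mod 757)
3^2 = (3^1)^2 ≡ 3^2 = 9 ≡ 9 (mod 757)
3^4 = (3^2)^2 ≡ 9^2 = 81 ≡ 81 (mod 757)
3^8 = (3^4)^2 ≡ 81^2 = 6561 ≡ 505 (mod 757)
3^16 = (3^8)^2 ≡ 505^2 = 255025 ≡ 673 (mod 757)
3^32 = (3^16)^2 ≡ 673^2 = 452929 ≡ 243 (mod 757)
3^40 = 3^32 · 3^8 ≡ 243 · 505 ≡ 81 (mod 757).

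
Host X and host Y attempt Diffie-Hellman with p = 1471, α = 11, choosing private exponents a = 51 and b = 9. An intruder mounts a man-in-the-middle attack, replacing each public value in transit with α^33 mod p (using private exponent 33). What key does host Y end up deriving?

Host Y receives an intruder's public value M = 11^33 mod 1471 instead of the honest one.
11^1 ≡ 11 (mod 1471)
11^2 = (11^1)^2 ≡ 11^2 = 121 ≡ 121 (mod 1471)
11^4 = (11^2)^2 ≡ 121^2 = 14641 ≡ 1402 (mod 1471)
11^8 = (11^4)^2 ≡ 1402^2 = 1965604 ≡ 348 (mod 1471)
11^16 = (11^8)^2 ≡ 348^2 = 121104 ≡ 482 (mod 1471)
11^32 = (11^16)^2 ≡ 482^2 = 232324 ≡ 1377 (mod 1471)
11^33 = 11^32 · 11^1 ≡ 1377 · 11 ≡ 437 (mod 1471).
So M = 437. Host Y computes K = M^9 mod 1471.
437^1 ≡ 437 (mod 1471)
437^2 = (437^1)^2 ≡ 437^2 = 190969 ≡ 1210 (mod 1471)
437^4 = (437^2)^2 ≡ 1210^2 = 1464100 ≡ 455 (mod 1471)
437^8 = (437^4)^2 ≡ 455^2 = 207025 ≡ 1085 (mod 1471)
437^9 = 437^8 · 437^1 ≡ 1085 · 437 ≡ 483 (mod 1471).

483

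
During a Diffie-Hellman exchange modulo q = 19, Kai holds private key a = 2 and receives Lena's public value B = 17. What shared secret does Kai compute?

Shared key K = 17^2 mod 19.
17^1 ≡ 17 (mod 19)
17^2 = (17^1)^2 ≡ 17^2 = 289 ≡ 4 (mod 19)

4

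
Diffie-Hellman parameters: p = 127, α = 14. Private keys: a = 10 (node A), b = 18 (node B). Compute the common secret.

4

Node A sends A = α^a mod p = 14^10 mod 127.
14^1 ≡ 14 (mod 127)
14^2 = (14^1)^2 ≡ 14^2 = 196 ≡ 69 (mod 127)
14^4 = (14^2)^2 ≡ 69^2 = 4761 ≡ 62 (mod 127)
14^8 = (14^4)^2 ≡ 62^2 = 3844 ≡ 34 (mod 127)
14^10 = 14^8 · 14^2 ≡ 34 · 69 ≡ 60 (mod 127).
So A = 60. Node B then computes K = A^b mod p = 60^18 mod 127.
60^1 ≡ 60 (mod 127)
60^2 = (60^1)^2 ≡ 60^2 = 3600 ≡ 44 (mod 127)
60^4 = (60^2)^2 ≡ 44^2 = 1936 ≡ 31 (mod 127)
60^8 = (60^4)^2 ≡ 31^2 = 961 ≡ 72 (mod 127)
60^16 = (60^8)^2 ≡ 72^2 = 5184 ≡ 104 (mod 127)
60^18 = 60^16 · 60^2 ≡ 104 · 44 ≡ 4 (mod 127).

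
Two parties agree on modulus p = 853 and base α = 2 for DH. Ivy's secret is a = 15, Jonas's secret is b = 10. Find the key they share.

831

Jonas sends B = α^b mod p = 2^10 mod 853.
2^1 ≡ 2 (mod 853)
2^2 = (2^1)^2 ≡ 2^2 = 4 ≡ 4 (mod 853)
2^4 = (2^2)^2 ≡ 4^2 = 16 ≡ 16 (mod 853)
2^8 = (2^4)^2 ≡ 16^2 = 256 ≡ 256 (mod 853)
2^10 = 2^8 · 2^2 ≡ 256 · 4 ≡ 171 (mod 853).
So B = 171. Ivy then computes K = B^a mod p = 171^15 mod 853.
171^1 ≡ 171 (mod 853)
171^2 = (171^1)^2 ≡ 171^2 = 29241 ≡ 239 (mod 853)
171^4 = (171^2)^2 ≡ 239^2 = 57121 ≡ 823 (mod 853)
171^8 = (171^4)^2 ≡ 823^2 = 677329 ≡ 47 (mod 853)
171^15 = 171^8 · 171^4 · 171^2 · 171^1 ≡ 47 · 823 · 239 · 171 ≡ 831 (mod 853).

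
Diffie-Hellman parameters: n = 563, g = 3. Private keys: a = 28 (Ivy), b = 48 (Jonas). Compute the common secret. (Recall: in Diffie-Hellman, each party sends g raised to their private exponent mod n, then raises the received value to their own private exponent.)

321

Jonas sends B = g^b mod n = 3^48 mod 563.
3^1 ≡ 3 (mod 563)
3^2 = (3^1)^2 ≡ 3^2 = 9 ≡ 9 (mod 563)
3^4 = (3^2)^2 ≡ 9^2 = 81 ≡ 81 (mod 563)
3^8 = (3^4)^2 ≡ 81^2 = 6561 ≡ 368 (mod 563)
3^16 = (3^8)^2 ≡ 368^2 = 135424 ≡ 304 (mod 563)
3^32 = (3^16)^2 ≡ 304^2 = 92416 ≡ 84 (mod 563)
3^48 = 3^32 · 3^16 ≡ 84 · 304 ≡ 201 (mod 563).
So B = 201. Ivy then computes K = B^a mod n = 201^28 mod 563.
201^1 ≡ 201 (mod 563)
201^2 = (201^1)^2 ≡ 201^2 = 40401 ≡ 428 (mod 563)
201^4 = (201^2)^2 ≡ 428^2 = 183184 ≡ 209 (mod 563)
201^8 = (201^4)^2 ≡ 209^2 = 43681 ≡ 330 (mod 563)
201^16 = (201^8)^2 ≡ 330^2 = 108900 ≡ 241 (mod 563)
201^28 = 201^16 · 201^8 · 201^4 ≡ 241 · 330 · 209 ≡ 321 (mod 563).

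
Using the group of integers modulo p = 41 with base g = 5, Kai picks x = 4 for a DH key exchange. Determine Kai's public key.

10

Public value = 5^4 mod 41.
5^1 ≡ 5 (mod 41)
5^2 = (5^1)^2 ≡ 5^2 = 25 ≡ 25 (mod 41)
5^4 = (5^2)^2 ≡ 25^2 = 625 ≡ 10 (mod 41)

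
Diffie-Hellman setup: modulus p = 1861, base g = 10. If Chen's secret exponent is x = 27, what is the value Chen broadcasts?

Public value = 10^27 mod 1861.
10^1 ≡ 10 (mod 1861)
10^2 = (10^1)^2 ≡ 10^2 = 100 ≡ 100 (mod 1861)
10^4 = (10^2)^2 ≡ 100^2 = 10000 ≡ 695 (mod 1861)
10^8 = (10^4)^2 ≡ 695^2 = 483025 ≡ 1026 (mod 1861)
10^16 = (10^8)^2 ≡ 1026^2 = 1052676 ≡ 1211 (mod 1861)
10^27 = 10^16 · 10^8 · 10^2 · 10^1 ≡ 1211 · 1026 · 100 · 10 ≡ 516 (mod 1861).

516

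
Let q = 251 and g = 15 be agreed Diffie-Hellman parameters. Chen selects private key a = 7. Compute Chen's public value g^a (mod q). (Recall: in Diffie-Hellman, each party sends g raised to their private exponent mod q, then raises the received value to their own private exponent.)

Public value = 15^7 (mod 251).
15^1 ≡ 15 (mod 251)
15^2 = (15^1)^2 ≡ 15^2 = 225 ≡ 225 (mod 251)
15^4 = (15^2)^2 ≡ 225^2 = 50625 ≡ 174 (mod 251)
15^7 = 15^4 · 15^2 · 15^1 ≡ 174 · 225 · 15 ≡ 161 (mod 251).

161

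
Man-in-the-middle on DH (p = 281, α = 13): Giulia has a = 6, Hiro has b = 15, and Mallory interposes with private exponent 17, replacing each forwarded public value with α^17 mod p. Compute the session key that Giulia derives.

145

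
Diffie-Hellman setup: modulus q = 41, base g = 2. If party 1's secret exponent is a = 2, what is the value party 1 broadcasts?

Public value = 2^{2} \pmod{41}.
2^1 ≡ 2 (mod 41)
2^2 = (2^1)^2 ≡ 2^2 = 4 ≡ 4 (mod 41)

4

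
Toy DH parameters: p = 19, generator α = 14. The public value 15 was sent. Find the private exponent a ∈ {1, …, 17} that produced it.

17

Try successive powers of 14 modulo 19:
14^1 ≡ 14
14^2 ≡ 6
14^3 ≡ 8
14^4 ≡ 17
14^5 ≡ 10
14^6 ≡ 7
14^7 ≡ 3
14^8 ≡ 4
14^9 ≡ 18
14^10 ≡ 5
14^11 ≡ 13
14^12 ≡ 11
14^13 ≡ 2
14^14 ≡ 9
14^15 ≡ 12
14^16 ≡ 16
14^17 ≡ 15
Found: a = 17.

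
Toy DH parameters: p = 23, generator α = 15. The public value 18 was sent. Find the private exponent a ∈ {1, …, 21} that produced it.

Try successive powers of 15 modulo 23:
15^1 ≡ 15
15^2 ≡ 18
Found: a = 2.

2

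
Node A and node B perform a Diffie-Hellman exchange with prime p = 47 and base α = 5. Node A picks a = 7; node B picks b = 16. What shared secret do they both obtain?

3

Node B sends B = α^b mod p = 5^16 mod 47.
5^1 ≡ 5 (mod 47)
5^2 = (5^1)^2 ≡ 5^2 = 25 ≡ 25 (mod 47)
5^4 = (5^2)^2 ≡ 25^2 = 625 ≡ 14 (mod 47)
5^8 = (5^4)^2 ≡ 14^2 = 196 ≡ 8 (mod 47)
5^16 = (5^8)^2 ≡ 8^2 = 64 ≡ 17 (mod 47)
So B = 17. Node A then computes K = B^a mod p = 17^7 mod 47.
17^1 ≡ 17 (mod 47)
17^2 = (17^1)^2 ≡ 17^2 = 289 ≡ 7 (mod 47)
17^4 = (17^2)^2 ≡ 7^2 = 49 ≡ 2 (mod 47)
17^7 = 17^4 · 17^2 · 17^1 ≡ 2 · 7 · 17 ≡ 3 (mod 47).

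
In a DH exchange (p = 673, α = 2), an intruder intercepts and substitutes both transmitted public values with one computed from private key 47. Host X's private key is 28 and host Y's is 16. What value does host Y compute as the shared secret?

417

Host Y receives an intruder's public value M = 2^47 mod 673 instead of the honest one.
2^1 ≡ 2 (mod 673)
2^2 = (2^1)^2 ≡ 2^2 = 4 ≡ 4 (mod 673)
2^4 = (2^2)^2 ≡ 4^2 = 16 ≡ 16 (mod 673)
2^8 = (2^4)^2 ≡ 16^2 = 256 ≡ 256 (mod 673)
2^16 = (2^8)^2 ≡ 256^2 = 65536 ≡ 255 (mod 673)
2^32 = (2^16)^2 ≡ 255^2 = 65025 ≡ 417 (mod 673)
2^47 = 2^32 · 2^8 · 2^4 · 2^2 · 2^1 ≡ 417 · 256 · 16 · 4 · 2 ≡ 337 (mod 673).
So M = 337. Host Y computes K = M^16 mod 673.
337^1 ≡ 337 (mod 673)
337^2 = (337^1)^2 ≡ 337^2 = 113569 ≡ 505 (mod 673)
337^4 = (337^2)^2 ≡ 505^2 = 255025 ≡ 631 (mod 673)
337^8 = (337^4)^2 ≡ 631^2 = 398161 ≡ 418 (mod 673)
337^16 = (337^8)^2 ≡ 418^2 = 174724 ≡ 417 (mod 673)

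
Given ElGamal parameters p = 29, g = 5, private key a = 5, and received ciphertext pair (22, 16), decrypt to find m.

Shared mask s = c₁^a mod p = 22^5 mod 29.
22^1 ≡ 22 (mod 29)
22^2 = (22^1)^2 ≡ 22^2 = 484 ≡ 20 (mod 29)
22^4 = (22^2)^2 ≡ 20^2 = 400 ≡ 23 (mod 29)
22^5 = 22^4 · 22^1 ≡ 23 · 22 ≡ 13 (mod 29).
So s = 13; s⁻¹ ≡ 9 (mod 29).
m = c₂ · s⁻¹ mod 29 = 16 · 9 mod 29 = 28.

28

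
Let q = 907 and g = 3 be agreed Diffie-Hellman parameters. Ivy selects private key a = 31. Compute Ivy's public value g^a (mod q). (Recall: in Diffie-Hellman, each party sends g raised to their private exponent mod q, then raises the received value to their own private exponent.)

Public value = 3^31 (mod 907).
3^1 ≡ 3 (mod 907)
3^2 = (3^1)^2 ≡ 3^2 = 9 ≡ 9 (mod 907)
3^4 = (3^2)^2 ≡ 9^2 = 81 ≡ 81 (mod 907)
3^8 = (3^4)^2 ≡ 81^2 = 6561 ≡ 212 (mod 907)
3^16 = (3^8)^2 ≡ 212^2 = 44944 ≡ 501 (mod 907)
3^31 = 3^16 · 3^8 · 3^4 · 3^2 · 3^1 ≡ 501 · 212 · 81 · 9 · 3 ≡ 223 (mod 907).

223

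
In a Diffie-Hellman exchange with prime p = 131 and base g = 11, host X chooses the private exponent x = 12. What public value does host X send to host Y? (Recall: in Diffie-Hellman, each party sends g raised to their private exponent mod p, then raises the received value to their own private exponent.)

Public value = 11^12 mod 131.
11^1 ≡ 11 (mod 131)
11^2 = (11^1)^2 ≡ 11^2 = 121 ≡ 121 (mod 131)
11^4 = (11^2)^2 ≡ 121^2 = 14641 ≡ 100 (mod 131)
11^8 = (11^4)^2 ≡ 100^2 = 10000 ≡ 44 (mod 131)
11^12 = 11^8 · 11^4 ≡ 44 · 100 ≡ 77 (mod 131).

77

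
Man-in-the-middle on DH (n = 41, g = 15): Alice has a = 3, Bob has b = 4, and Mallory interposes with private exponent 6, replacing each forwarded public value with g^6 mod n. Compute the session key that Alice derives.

2

Alice receives Mallory's public value M = 15^6 mod 41 instead of the honest one.
15^1 ≡ 15 (mod 41)
15^2 = (15^1)^2 ≡ 15^2 = 225 ≡ 20 (mod 41)
15^4 = (15^2)^2 ≡ 20^2 = 400 ≡ 31 (mod 41)
15^6 = 15^4 · 15^2 ≡ 31 · 20 ≡ 5 (mod 41).
So M = 5. Alice computes K = M^3 mod 41.
5^1 ≡ 5 (mod 41)
5^2 = (5^1)^2 ≡ 5^2 = 25 ≡ 25 (mod 41)
5^3 = 5^2 · 5^1 ≡ 25 · 5 ≡ 2 (mod 41).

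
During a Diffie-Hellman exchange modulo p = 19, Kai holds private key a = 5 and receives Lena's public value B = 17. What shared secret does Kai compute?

6

Shared key K = 17^5 mod 19.
17^1 ≡ 17 (mod 19)
17^2 = (17^1)^2 ≡ 17^2 = 289 ≡ 4 (mod 19)
17^4 = (17^2)^2 ≡ 4^2 = 16 ≡ 16 (mod 19)
17^5 = 17^4 · 17^1 ≡ 16 · 17 ≡ 6 (mod 19).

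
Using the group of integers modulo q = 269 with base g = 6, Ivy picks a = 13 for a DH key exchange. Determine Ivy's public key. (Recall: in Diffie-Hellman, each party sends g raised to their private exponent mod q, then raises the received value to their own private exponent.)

Public value = 6^13 (mod 269).
6^1 ≡ 6 (mod 269)
6^2 = (6^1)^2 ≡ 6^2 = 36 ≡ 36 (mod 269)
6^4 = (6^2)^2 ≡ 36^2 = 1296 ≡ 220 (mod 269)
6^8 = (6^4)^2 ≡ 220^2 = 48400 ≡ 249 (mod 269)
6^13 = 6^8 · 6^4 · 6^1 ≡ 249 · 220 · 6 ≡ 231 (mod 269).

231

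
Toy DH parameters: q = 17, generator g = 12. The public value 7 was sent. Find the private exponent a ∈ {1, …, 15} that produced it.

7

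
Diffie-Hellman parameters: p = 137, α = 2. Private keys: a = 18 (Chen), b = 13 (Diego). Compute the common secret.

77

Chen sends A = α^a mod p = 2^18 mod 137.
2^1 ≡ 2 (mod 137)
2^2 = (2^1)^2 ≡ 2^2 = 4 ≡ 4 (mod 137)
2^4 = (2^2)^2 ≡ 4^2 = 16 ≡ 16 (mod 137)
2^8 = (2^4)^2 ≡ 16^2 = 256 ≡ 119 (mod 137)
2^16 = (2^8)^2 ≡ 119^2 = 14161 ≡ 50 (mod 137)
2^18 = 2^16 · 2^2 ≡ 50 · 4 ≡ 63 (mod 137).
So A = 63. Diego then computes K = A^b mod p = 63^13 mod 137.
63^1 ≡ 63 (mod 137)
63^2 = (63^1)^2 ≡ 63^2 = 3969 ≡ 133 (mod 137)
63^4 = (63^2)^2 ≡ 133^2 = 17689 ≡ 16 (mod 137)
63^8 = (63^4)^2 ≡ 16^2 = 256 ≡ 119 (mod 137)
63^13 = 63^8 · 63^4 · 63^1 ≡ 119 · 16 · 63 ≡ 77 (mod 137).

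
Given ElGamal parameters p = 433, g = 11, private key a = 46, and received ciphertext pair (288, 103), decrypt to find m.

370

Shared mask s = c₁^a mod p = 288^46 mod 433.
288^1 ≡ 288 (mod 433)
288^2 = (288^1)^2 ≡ 288^2 = 82944 ≡ 241 (mod 433)
288^4 = (288^2)^2 ≡ 241^2 = 58081 ≡ 59 (mod 433)
288^8 = (288^4)^2 ≡ 59^2 = 3481 ≡ 17 (mod 433)
288^16 = (288^8)^2 ≡ 17^2 = 289 ≡ 289 (mod 433)
288^32 = (288^16)^2 ≡ 289^2 = 83521 ≡ 385 (mod 433)
288^46 = 288^32 · 288^8 · 288^4 · 288^2 ≡ 385 · 17 · 59 · 241 ≡ 397 (mod 433).
So s = 397; s⁻¹ ≡ 12 (mod 433).
m = c₂ · s⁻¹ mod 433 = 103 · 12 mod 433 = 370.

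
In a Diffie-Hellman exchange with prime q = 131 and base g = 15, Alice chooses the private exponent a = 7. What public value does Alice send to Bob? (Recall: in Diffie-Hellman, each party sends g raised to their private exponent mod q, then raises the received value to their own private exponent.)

5

Public value = 15^{7} \pmod{131}.
15^1 ≡ 15 (mod 131)
15^2 = (15^1)^2 ≡ 15^2 = 225 ≡ 94 (mod 131)
15^4 = (15^2)^2 ≡ 94^2 = 8836 ≡ 59 (mod 131)
15^7 = 15^4 · 15^2 · 15^1 ≡ 59 · 94 · 15 ≡ 5 (mod 131).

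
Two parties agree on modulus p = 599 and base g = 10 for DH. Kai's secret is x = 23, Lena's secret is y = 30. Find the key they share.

421

Lena sends B = g^y mod p = 10^30 mod 599.
10^1 ≡ 10 (mod 599)
10^2 = (10^1)^2 ≡ 10^2 = 100 ≡ 100 (mod 599)
10^4 = (10^2)^2 ≡ 100^2 = 10000 ≡ 416 (mod 599)
10^8 = (10^4)^2 ≡ 416^2 = 173056 ≡ 544 (mod 599)
10^16 = (10^8)^2 ≡ 544^2 = 295936 ≡ 30 (mod 599)
10^30 = 10^16 · 10^8 · 10^4 · 10^2 ≡ 30 · 544 · 416 · 100 ≡ 9 (mod 599).
So B = 9. Kai then computes K = B^x mod p = 9^23 mod 599.
9^1 ≡ 9 (mod 599)
9^2 = (9^1)^2 ≡ 9^2 = 81 ≡ 81 (mod 599)
9^4 = (9^2)^2 ≡ 81^2 = 6561 ≡ 571 (mod 599)
9^8 = (9^4)^2 ≡ 571^2 = 326041 ≡ 185 (mod 599)
9^16 = (9^8)^2 ≡ 185^2 = 34225 ≡ 82 (mod 599)
9^23 = 9^16 · 9^4 · 9^2 · 9^1 ≡ 82 · 571 · 81 · 9 ≡ 421 (mod 599).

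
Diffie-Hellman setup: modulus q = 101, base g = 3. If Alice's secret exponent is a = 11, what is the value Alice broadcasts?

94

Public value = 3^11 mod 101.
3^1 ≡ 3 (mod 101)
3^2 = (3^1)^2 ≡ 3^2 = 9 ≡ 9 (mod 101)
3^4 = (3^2)^2 ≡ 9^2 = 81 ≡ 81 (mod 101)
3^8 = (3^4)^2 ≡ 81^2 = 6561 ≡ 97 (mod 101)
3^11 = 3^8 · 3^2 · 3^1 ≡ 97 · 9 · 3 ≡ 94 (mod 101).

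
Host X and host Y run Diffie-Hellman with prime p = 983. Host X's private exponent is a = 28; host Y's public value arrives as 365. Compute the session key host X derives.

401

Shared key K = 365^28 mod 983.
365^1 ≡ 365 (mod 983)
365^2 = (365^1)^2 ≡ 365^2 = 133225 ≡ 520 (mod 983)
365^4 = (365^2)^2 ≡ 520^2 = 270400 ≡ 75 (mod 983)
365^8 = (365^4)^2 ≡ 75^2 = 5625 ≡ 710 (mod 983)
365^16 = (365^8)^2 ≡ 710^2 = 504100 ≡ 804 (mod 983)
365^28 = 365^16 · 365^8 · 365^4 ≡ 804 · 710 · 75 ≡ 401 (mod 983).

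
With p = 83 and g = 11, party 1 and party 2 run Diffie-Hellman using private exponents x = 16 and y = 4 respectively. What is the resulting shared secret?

23

Party 1 sends A = g^x mod p = 11^16 mod 83.
11^1 ≡ 11 (mod 83)
11^2 = (11^1)^2 ≡ 11^2 = 121 ≡ 38 (mod 83)
11^4 = (11^2)^2 ≡ 38^2 = 1444 ≡ 33 (mod 83)
11^8 = (11^4)^2 ≡ 33^2 = 1089 ≡ 10 (mod 83)
11^16 = (11^8)^2 ≡ 10^2 = 100 ≡ 17 (mod 83)
So A = 17. Party 2 then computes K = A^y mod p = 17^4 mod 83.
17^1 ≡ 17 (mod 83)
17^2 = (17^1)^2 ≡ 17^2 = 289 ≡ 40 (mod 83)
17^4 = (17^2)^2 ≡ 40^2 = 1600 ≡ 23 (mod 83)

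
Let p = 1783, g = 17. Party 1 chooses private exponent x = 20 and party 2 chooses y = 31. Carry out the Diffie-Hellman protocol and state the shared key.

456

Party 2 sends B = g^y mod p = 17^31 mod 1783.
17^1 ≡ 17 (mod 1783)
17^2 = (17^1)^2 ≡ 17^2 = 289 ≡ 289 (mod 1783)
17^4 = (17^2)^2 ≡ 289^2 = 83521 ≡ 1503 (mod 1783)
17^8 = (17^4)^2 ≡ 1503^2 = 2259009 ≡ 1731 (mod 1783)
17^16 = (17^8)^2 ≡ 1731^2 = 2996361 ≡ 921 (mod 1783)
17^31 = 17^16 · 17^8 · 17^4 · 17^2 · 17^1 ≡ 921 · 1731 · 1503 · 289 · 17 ≡ 1336 (mod 1783).
So B = 1336. Party 1 then computes K = B^x mod p = 1336^20 mod 1783.
1336^1 ≡ 1336 (mod 1783)
1336^2 = (1336^1)^2 ≡ 1336^2 = 1784896 ≡ 113 (mod 1783)
1336^4 = (1336^2)^2 ≡ 113^2 = 12769 ≡ 288 (mod 1783)
1336^8 = (1336^4)^2 ≡ 288^2 = 82944 ≡ 926 (mod 1783)
1336^16 = (1336^8)^2 ≡ 926^2 = 857476 ≡ 1636 (mod 1783)
1336^20 = 1336^16 · 1336^4 ≡ 1636 · 288 ≡ 456 (mod 1783).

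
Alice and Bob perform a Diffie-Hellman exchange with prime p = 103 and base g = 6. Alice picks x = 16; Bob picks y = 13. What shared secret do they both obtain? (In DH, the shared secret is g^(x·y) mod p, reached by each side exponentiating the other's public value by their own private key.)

Bob sends B = g^y mod p = 6^13 mod 103.
6^1 ≡ 6 (mod 103)
6^2 = (6^1)^2 ≡ 6^2 = 36 ≡ 36 (mod 103)
6^4 = (6^2)^2 ≡ 36^2 = 1296 ≡ 60 (mod 103)
6^8 = (6^4)^2 ≡ 60^2 = 3600 ≡ 98 (mod 103)
6^13 = 6^8 · 6^4 · 6^1 ≡ 98 · 60 · 6 ≡ 54 (mod 103).
So B = 54. Alice then computes K = B^x mod p = 54^16 mod 103.
54^1 ≡ 54 (mod 103)
54^2 = (54^1)^2 ≡ 54^2 = 2916 ≡ 32 (mod 103)
54^4 = (54^2)^2 ≡ 32^2 = 1024 ≡ 97 (mod 103)
54^8 = (54^4)^2 ≡ 97^2 = 9409 ≡ 36 (mod 103)
54^16 = (54^8)^2 ≡ 36^2 = 1296 ≡ 60 (mod 103)

60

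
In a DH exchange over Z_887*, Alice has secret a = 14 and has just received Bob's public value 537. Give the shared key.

666

Shared key K = 537^14 mod 887.
537^1 ≡ 537 (mod 887)
537^2 = (537^1)^2 ≡ 537^2 = 288369 ≡ 94 (mod 887)
537^4 = (537^2)^2 ≡ 94^2 = 8836 ≡ 853 (mod 887)
537^8 = (537^4)^2 ≡ 853^2 = 727609 ≡ 269 (mod 887)
537^14 = 537^8 · 537^4 · 537^2 ≡ 269 · 853 · 94 ≡ 666 (mod 887).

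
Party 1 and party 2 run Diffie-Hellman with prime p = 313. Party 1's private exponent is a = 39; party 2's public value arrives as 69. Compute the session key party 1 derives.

125

Shared key K = 69^39 mod 313.
69^1 ≡ 69 (mod 313)
69^2 = (69^1)^2 ≡ 69^2 = 4761 ≡ 66 (mod 313)
69^4 = (69^2)^2 ≡ 66^2 = 4356 ≡ 287 (mod 313)
69^8 = (69^4)^2 ≡ 287^2 = 82369 ≡ 50 (mod 313)
69^16 = (69^8)^2 ≡ 50^2 = 2500 ≡ 309 (mod 313)
69^32 = (69^16)^2 ≡ 309^2 = 95481 ≡ 16 (mod 313)
69^39 = 69^32 · 69^4 · 69^2 · 69^1 ≡ 16 · 287 · 66 · 69 ≡ 125 (mod 313).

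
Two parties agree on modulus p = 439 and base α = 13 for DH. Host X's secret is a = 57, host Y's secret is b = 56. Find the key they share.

206

Host X sends A = α^a mod p = 13^57 mod 439.
13^1 ≡ 13 (mod 439)
13^2 = (13^1)^2 ≡ 13^2 = 169 ≡ 169 (mod 439)
13^4 = (13^2)^2 ≡ 169^2 = 28561 ≡ 26 (mod 439)
13^8 = (13^4)^2 ≡ 26^2 = 676 ≡ 237 (mod 439)
13^16 = (13^8)^2 ≡ 237^2 = 56169 ≡ 416 (mod 439)
13^32 = (13^16)^2 ≡ 416^2 = 173056 ≡ 90 (mod 439)
13^57 = 13^32 · 13^16 · 13^8 · 13^1 ≡ 90 · 416 · 237 · 13 ≡ 122 (mod 439).
So A = 122. Host Y then computes K = A^b mod p = 122^56 mod 439.
122^1 ≡ 122 (mod 439)
122^2 = (122^1)^2 ≡ 122^2 = 14884 ≡ 397 (mod 439)
122^4 = (122^2)^2 ≡ 397^2 = 157609 ≡ 8 (mod 439)
122^8 = (122^4)^2 ≡ 8^2 = 64 ≡ 64 (mod 439)
122^16 = (122^8)^2 ≡ 64^2 = 4096 ≡ 145 (mod 439)
122^32 = (122^16)^2 ≡ 145^2 = 21025 ≡ 392 (mod 439)
122^56 = 122^32 · 122^16 · 122^8 ≡ 392 · 145 · 64 ≡ 206 (mod 439).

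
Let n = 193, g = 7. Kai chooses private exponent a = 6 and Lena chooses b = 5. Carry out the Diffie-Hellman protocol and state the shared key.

112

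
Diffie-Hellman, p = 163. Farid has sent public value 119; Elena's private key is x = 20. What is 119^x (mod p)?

93

Shared key K = 119^20 mod 163.
119^1 ≡ 119 (mod 163)
119^2 = (119^1)^2 ≡ 119^2 = 14161 ≡ 143 (mod 163)
119^4 = (119^2)^2 ≡ 143^2 = 20449 ≡ 74 (mod 163)
119^8 = (119^4)^2 ≡ 74^2 = 5476 ≡ 97 (mod 163)
119^16 = (119^8)^2 ≡ 97^2 = 9409 ≡ 118 (mod 163)
119^20 = 119^16 · 119^4 ≡ 118 · 74 ≡ 93 (mod 163).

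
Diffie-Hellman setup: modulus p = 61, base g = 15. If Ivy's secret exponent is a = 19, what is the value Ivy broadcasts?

Public value = 15^19 (mod 61).
15^1 ≡ 15 (mod 61)
15^2 = (15^1)^2 ≡ 15^2 = 225 ≡ 42 (mod 61)
15^4 = (15^2)^2 ≡ 42^2 = 1764 ≡ 56 (mod 61)
15^8 = (15^4)^2 ≡ 56^2 = 3136 ≡ 25 (mod 61)
15^16 = (15^8)^2 ≡ 25^2 = 625 ≡ 15 (mod 61)
15^19 = 15^16 · 15^2 · 15^1 ≡ 15 · 42 · 15 ≡ 56 (mod 61).

56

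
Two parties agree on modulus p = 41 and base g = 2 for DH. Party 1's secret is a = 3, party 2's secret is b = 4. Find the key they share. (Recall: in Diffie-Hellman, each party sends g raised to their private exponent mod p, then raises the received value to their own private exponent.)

Party 2 sends B = g^b mod p = 2^4 mod 41.
2^1 ≡ 2 (mod 41)
2^2 = (2^1)^2 ≡ 2^2 = 4 ≡ 4 (mod 41)
2^4 = (2^2)^2 ≡ 4^2 = 16 ≡ 16 (mod 41)
So B = 16. Party 1 then computes K = B^a mod p = 16^3 mod 41.
16^1 ≡ 16 (mod 41)
16^2 = (16^1)^2 ≡ 16^2 = 256 ≡ 10 (mod 41)
16^3 = 16^2 · 16^1 ≡ 10 · 16 ≡ 37 (mod 41).

37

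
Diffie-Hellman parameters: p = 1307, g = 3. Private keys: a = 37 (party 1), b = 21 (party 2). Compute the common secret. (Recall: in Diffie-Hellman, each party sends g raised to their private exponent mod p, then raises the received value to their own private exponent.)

170

Party 2 sends B = g^b mod p = 3^21 mod 1307.
3^1 ≡ 3 (mod 1307)
3^2 = (3^1)^2 ≡ 3^2 = 9 ≡ 9 (mod 1307)
3^4 = (3^2)^2 ≡ 9^2 = 81 ≡ 81 (mod 1307)
3^8 = (3^4)^2 ≡ 81^2 = 6561 ≡ 26 (mod 1307)
3^16 = (3^8)^2 ≡ 26^2 = 676 ≡ 676 (mod 1307)
3^21 = 3^16 · 3^4 · 3^1 ≡ 676 · 81 · 3 ≡ 893 (mod 1307).
So B = 893. Party 1 then computes K = B^a mod p = 893^37 mod 1307.
893^1 ≡ 893 (mod 1307)
893^2 = (893^1)^2 ≡ 893^2 = 797449 ≡ 179 (mod 1307)
893^4 = (893^2)^2 ≡ 179^2 = 32041 ≡ 673 (mod 1307)
893^8 = (893^4)^2 ≡ 673^2 = 452929 ≡ 707 (mod 1307)
893^16 = (893^8)^2 ≡ 707^2 = 499849 ≡ 575 (mod 1307)
893^32 = (893^16)^2 ≡ 575^2 = 330625 ≡ 1261 (mod 1307)
893^37 = 893^32 · 893^4 · 893^1 ≡ 1261 · 673 · 893 ≡ 170 (mod 1307).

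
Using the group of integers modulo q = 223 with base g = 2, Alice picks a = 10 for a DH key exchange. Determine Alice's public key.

Public value = 2^10 mod 223.
2^1 ≡ 2 (mod 223)
2^2 = (2^1)^2 ≡ 2^2 = 4 ≡ 4 (mod 223)
2^4 = (2^2)^2 ≡ 4^2 = 16 ≡ 16 (mod 223)
2^8 = (2^4)^2 ≡ 16^2 = 256 ≡ 33 (mod 223)
2^10 = 2^8 · 2^2 ≡ 33 · 4 ≡ 132 (mod 223).

132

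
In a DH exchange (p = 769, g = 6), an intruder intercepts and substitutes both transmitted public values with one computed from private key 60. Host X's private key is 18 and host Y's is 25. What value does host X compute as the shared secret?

Host X receives an intruder's public value M = 6^60 mod 769 instead of the honest one.
6^1 ≡ 6 (mod 769)
6^2 = (6^1)^2 ≡ 6^2 = 36 ≡ 36 (mod 769)
6^4 = (6^2)^2 ≡ 36^2 = 1296 ≡ 527 (mod 769)
6^8 = (6^4)^2 ≡ 527^2 = 277729 ≡ 120 (mod 769)
6^16 = (6^8)^2 ≡ 120^2 = 14400 ≡ 558 (mod 769)
6^32 = (6^16)^2 ≡ 558^2 = 311364 ≡ 688 (mod 769)
6^60 = 6^32 · 6^16 · 6^8 · 6^4 ≡ 688 · 558 · 120 · 527 ≡ 726 (mod 769).
So M = 726. Host X computes K = M^18 mod 769.
726^1 ≡ 726 (mod 769)
726^2 = (726^1)^2 ≡ 726^2 = 527076 ≡ 311 (mod 769)
726^4 = (726^2)^2 ≡ 311^2 = 96721 ≡ 596 (mod 769)
726^8 = (726^4)^2 ≡ 596^2 = 355216 ≡ 707 (mod 769)
726^16 = (726^8)^2 ≡ 707^2 = 499849 ≡ 768 (mod 769)
726^18 = 726^16 · 726^2 ≡ 768 · 311 ≡ 458 (mod 769).

458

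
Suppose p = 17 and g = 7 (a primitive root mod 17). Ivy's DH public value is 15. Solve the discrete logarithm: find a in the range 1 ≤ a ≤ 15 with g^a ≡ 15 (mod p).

Try successive powers of 7 modulo 17:
7^1 ≡ 7
7^2 ≡ 15
Found: a = 2.

2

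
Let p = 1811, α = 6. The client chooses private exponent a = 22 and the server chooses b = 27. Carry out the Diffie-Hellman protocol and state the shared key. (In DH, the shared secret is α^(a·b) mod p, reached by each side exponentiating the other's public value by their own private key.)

1493

The client sends A = α^a mod p = 6^22 mod 1811.
6^1 ≡ 6 (mod 1811)
6^2 = (6^1)^2 ≡ 6^2 = 36 ≡ 36 (mod 1811)
6^4 = (6^2)^2 ≡ 36^2 = 1296 ≡ 1296 (mod 1811)
6^8 = (6^4)^2 ≡ 1296^2 = 1679616 ≡ 819 (mod 1811)
6^16 = (6^8)^2 ≡ 819^2 = 670761 ≡ 691 (mod 1811)
6^22 = 6^16 · 6^4 · 6^2 ≡ 691 · 1296 · 36 ≡ 1685 (mod 1811).
So A = 1685. The server then computes K = A^b mod p = 1685^27 mod 1811.
1685^1 ≡ 1685 (mod 1811)
1685^2 = (1685^1)^2 ≡ 1685^2 = 2839225 ≡ 1388 (mod 1811)
1685^4 = (1685^2)^2 ≡ 1388^2 = 1926544 ≡ 1451 (mod 1811)
1685^8 = (1685^4)^2 ≡ 1451^2 = 2105401 ≡ 1019 (mod 1811)
1685^16 = (1685^8)^2 ≡ 1019^2 = 1038361 ≡ 658 (mod 1811)
1685^27 = 1685^16 · 1685^8 · 1685^2 · 1685^1 ≡ 658 · 1019 · 1388 · 1685 ≡ 1493 (mod 1811).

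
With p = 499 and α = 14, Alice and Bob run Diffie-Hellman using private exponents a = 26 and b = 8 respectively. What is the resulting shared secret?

335

Alice sends A = α^a mod p = 14^26 mod 499.
14^1 ≡ 14 (mod 499)
14^2 = (14^1)^2 ≡ 14^2 = 196 ≡ 196 (mod 499)
14^4 = (14^2)^2 ≡ 196^2 = 38416 ≡ 492 (mod 499)
14^8 = (14^4)^2 ≡ 492^2 = 242064 ≡ 49 (mod 499)
14^16 = (14^8)^2 ≡ 49^2 = 2401 ≡ 405 (mod 499)
14^26 = 14^16 · 14^8 · 14^2 ≡ 405 · 49 · 196 ≡ 414 (mod 499).
So A = 414. Bob then computes K = A^b mod p = 414^8 mod 499.
414^1 ≡ 414 (mod 499)
414^2 = (414^1)^2 ≡ 414^2 = 171396 ≡ 239 (mod 499)
414^4 = (414^2)^2 ≡ 239^2 = 57121 ≡ 235 (mod 499)
414^8 = (414^4)^2 ≡ 235^2 = 55225 ≡ 335 (mod 499)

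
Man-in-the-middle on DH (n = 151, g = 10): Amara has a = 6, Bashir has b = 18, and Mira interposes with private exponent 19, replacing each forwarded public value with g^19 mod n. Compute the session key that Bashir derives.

50

Bashir receives Mira's public value M = 10^19 mod 151 instead of the honest one.
10^1 ≡ 10 (mod 151)
10^2 = (10^1)^2 ≡ 10^2 = 100 ≡ 100 (mod 151)
10^4 = (10^2)^2 ≡ 100^2 = 10000 ≡ 34 (mod 151)
10^8 = (10^4)^2 ≡ 34^2 = 1156 ≡ 99 (mod 151)
10^16 = (10^8)^2 ≡ 99^2 = 9801 ≡ 137 (mod 151)
10^19 = 10^16 · 10^2 · 10^1 ≡ 137 · 100 · 10 ≡ 43 (mod 151).
So M = 43. Bashir computes K = M^18 mod 151.
43^1 ≡ 43 (mod 151)
43^2 = (43^1)^2 ≡ 43^2 = 1849 ≡ 37 (mod 151)
43^4 = (43^2)^2 ≡ 37^2 = 1369 ≡ 10 (mod 151)
43^8 = (43^4)^2 ≡ 10^2 = 100 ≡ 100 (mod 151)
43^16 = (43^8)^2 ≡ 100^2 = 10000 ≡ 34 (mod 151)
43^18 = 43^16 · 43^2 ≡ 34 · 37 ≡ 50 (mod 151).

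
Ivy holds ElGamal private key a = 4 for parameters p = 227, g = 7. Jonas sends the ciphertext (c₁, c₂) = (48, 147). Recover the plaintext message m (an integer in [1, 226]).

Shared mask s = c₁^a mod p = 48^4 mod 227.
48^1 ≡ 48 (mod 227)
48^2 = (48^1)^2 ≡ 48^2 = 2304 ≡ 34 (mod 227)
48^4 = (48^2)^2 ≡ 34^2 = 1156 ≡ 21 (mod 227)
So s = 21; s⁻¹ ≡ 173 (mod 227).
m = c₂ · s⁻¹ mod 227 = 147 · 173 mod 227 = 7.

7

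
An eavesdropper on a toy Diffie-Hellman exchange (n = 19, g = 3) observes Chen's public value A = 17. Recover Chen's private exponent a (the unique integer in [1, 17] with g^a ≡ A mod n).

Try successive powers of 3 modulo 19:
3^1 ≡ 3
3^2 ≡ 9
3^3 ≡ 8
3^4 ≡ 5
3^5 ≡ 15
3^6 ≡ 7
3^7 ≡ 2
3^8 ≡ 6
3^9 ≡ 18
3^10 ≡ 16
3^11 ≡ 10
3^12 ≡ 11
3^13 ≡ 14
3^14 ≡ 4
3^15 ≡ 12
3^16 ≡ 17
Found: a = 16.

16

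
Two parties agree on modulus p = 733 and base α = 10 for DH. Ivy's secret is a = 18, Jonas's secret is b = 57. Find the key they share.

Jonas sends B = α^b mod p = 10^57 mod 733.
10^1 ≡ 10 (mod 733)
10^2 = (10^1)^2 ≡ 10^2 = 100 ≡ 100 (mod 733)
10^4 = (10^2)^2 ≡ 100^2 = 10000 ≡ 471 (mod 733)
10^8 = (10^4)^2 ≡ 471^2 = 221841 ≡ 475 (mod 733)
10^16 = (10^8)^2 ≡ 475^2 = 225625 ≡ 594 (mod 733)
10^32 = (10^16)^2 ≡ 594^2 = 352836 ≡ 263 (mod 733)
10^57 = 10^32 · 10^16 · 10^8 · 10^1 ≡ 263 · 594 · 475 · 10 ≡ 484 (mod 733).
So B = 484. Ivy then computes K = B^a mod p = 484^18 mod 733.
484^1 ≡ 484 (mod 733)
484^2 = (484^1)^2 ≡ 484^2 = 234256 ≡ 429 (mod 733)
484^4 = (484^2)^2 ≡ 429^2 = 184041 ≡ 58 (mod 733)
484^8 = (484^4)^2 ≡ 58^2 = 3364 ≡ 432 (mod 733)
484^16 = (484^8)^2 ≡ 432^2 = 186624 ≡ 442 (mod 733)
484^18 = 484^16 · 484^2 ≡ 442 · 429 ≡ 504 (mod 733).

504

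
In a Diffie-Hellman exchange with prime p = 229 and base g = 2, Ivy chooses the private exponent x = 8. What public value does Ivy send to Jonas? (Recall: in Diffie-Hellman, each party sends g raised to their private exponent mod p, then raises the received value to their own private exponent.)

27

Public value = 2^8 (mod 229).
2^1 ≡ 2 (mod 229)
2^2 = (2^1)^2 ≡ 2^2 = 4 ≡ 4 (mod 229)
2^4 = (2^2)^2 ≡ 4^2 = 16 ≡ 16 (mod 229)
2^8 = (2^4)^2 ≡ 16^2 = 256 ≡ 27 (mod 229)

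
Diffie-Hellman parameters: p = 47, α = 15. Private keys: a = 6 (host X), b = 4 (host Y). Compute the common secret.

Host Y sends B = α^b mod p = 15^4 mod 47.
15^1 ≡ 15 (mod 47)
15^2 = (15^1)^2 ≡ 15^2 = 225 ≡ 37 (mod 47)
15^4 = (15^2)^2 ≡ 37^2 = 1369 ≡ 6 (mod 47)
So B = 6. Host X then computes K = B^a mod p = 6^6 mod 47.
6^1 ≡ 6 (mod 47)
6^2 = (6^1)^2 ≡ 6^2 = 36 ≡ 36 (mod 47)
6^4 = (6^2)^2 ≡ 36^2 = 1296 ≡ 27 (mod 47)
6^6 = 6^4 · 6^2 ≡ 27 · 36 ≡ 32 (mod 47).

32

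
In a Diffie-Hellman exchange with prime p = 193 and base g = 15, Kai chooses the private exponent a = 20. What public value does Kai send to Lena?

189

Public value = 15^{20} \pmod{193}.
15^1 ≡ 15 (mod 193)
15^2 = (15^1)^2 ≡ 15^2 = 225 ≡ 32 (mod 193)
15^4 = (15^2)^2 ≡ 32^2 = 1024 ≡ 59 (mod 193)
15^8 = (15^4)^2 ≡ 59^2 = 3481 ≡ 7 (mod 193)
15^16 = (15^8)^2 ≡ 7^2 = 49 ≡ 49 (mod 193)
15^20 = 15^16 · 15^4 ≡ 49 · 59 ≡ 189 (mod 193).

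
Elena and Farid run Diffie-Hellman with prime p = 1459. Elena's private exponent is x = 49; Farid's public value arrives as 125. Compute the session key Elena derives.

1313

Shared key K = 125^49 mod 1459.
125^1 ≡ 125 (mod 1459)
125^2 = (125^1)^2 ≡ 125^2 = 15625 ≡ 1035 (mod 1459)
125^4 = (125^2)^2 ≡ 1035^2 = 1071225 ≡ 319 (mod 1459)
125^8 = (125^4)^2 ≡ 319^2 = 101761 ≡ 1090 (mod 1459)
125^16 = (125^8)^2 ≡ 1090^2 = 1188100 ≡ 474 (mod 1459)
125^32 = (125^16)^2 ≡ 474^2 = 224676 ≡ 1449 (mod 1459)
125^49 = 125^32 · 125^16 · 125^1 ≡ 1449 · 474 · 125 ≡ 1313 (mod 1459).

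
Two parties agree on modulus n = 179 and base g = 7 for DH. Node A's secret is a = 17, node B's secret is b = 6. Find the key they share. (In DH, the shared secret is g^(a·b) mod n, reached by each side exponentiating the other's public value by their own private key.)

45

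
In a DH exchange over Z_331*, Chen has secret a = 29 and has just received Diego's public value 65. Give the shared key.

247

Shared key K = 65^29 mod 331.
65^1 ≡ 65 (mod 331)
65^2 = (65^1)^2 ≡ 65^2 = 4225 ≡ 253 (mod 331)
65^4 = (65^2)^2 ≡ 253^2 = 64009 ≡ 126 (mod 331)
65^8 = (65^4)^2 ≡ 126^2 = 15876 ≡ 319 (mod 331)
65^16 = (65^8)^2 ≡ 319^2 = 101761 ≡ 144 (mod 331)
65^29 = 65^16 · 65^8 · 65^4 · 65^1 ≡ 144 · 319 · 126 · 65 ≡ 247 (mod 331).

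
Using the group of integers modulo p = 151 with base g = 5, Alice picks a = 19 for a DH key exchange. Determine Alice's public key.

Public value = 5^19 mod 151.
5^1 ≡ 5 (mod 151)
5^2 = (5^1)^2 ≡ 5^2 = 25 ≡ 25 (mod 151)
5^4 = (5^2)^2 ≡ 25^2 = 625 ≡ 21 (mod 151)
5^8 = (5^4)^2 ≡ 21^2 = 441 ≡ 139 (mod 151)
5^16 = (5^8)^2 ≡ 139^2 = 19321 ≡ 144 (mod 151)
5^19 = 5^16 · 5^2 · 5^1 ≡ 144 · 25 · 5 ≡ 31 (mod 151).

31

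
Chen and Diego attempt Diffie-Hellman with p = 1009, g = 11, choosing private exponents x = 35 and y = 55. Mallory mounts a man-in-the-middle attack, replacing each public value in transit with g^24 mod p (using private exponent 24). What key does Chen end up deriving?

635

Chen receives Mallory's public value M = 11^24 mod 1009 instead of the honest one.
11^1 ≡ 11 (mod 1009)
11^2 = (11^1)^2 ≡ 11^2 = 121 ≡ 121 (mod 1009)
11^4 = (11^2)^2 ≡ 121^2 = 14641 ≡ 515 (mod 1009)
11^8 = (11^4)^2 ≡ 515^2 = 265225 ≡ 867 (mod 1009)
11^16 = (11^8)^2 ≡ 867^2 = 751689 ≡ 993 (mod 1009)
11^24 = 11^16 · 11^8 ≡ 993 · 867 ≡ 254 (mod 1009).
So M = 254. Chen computes K = M^35 mod 1009.
254^1 ≡ 254 (mod 1009)
254^2 = (254^1)^2 ≡ 254^2 = 64516 ≡ 949 (mod 1009)
254^4 = (254^2)^2 ≡ 949^2 = 900601 ≡ 573 (mod 1009)
254^8 = (254^4)^2 ≡ 573^2 = 328329 ≡ 404 (mod 1009)
254^16 = (254^8)^2 ≡ 404^2 = 163216 ≡ 767 (mod 1009)
254^32 = (254^16)^2 ≡ 767^2 = 588289 ≡ 42 (mod 1009)
254^35 = 254^32 · 254^2 · 254^1 ≡ 42 · 949 · 254 ≡ 635 (mod 1009).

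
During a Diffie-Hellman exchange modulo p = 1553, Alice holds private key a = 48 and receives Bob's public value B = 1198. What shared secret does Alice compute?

Shared key K = 1198^48 mod 1553.
1198^1 ≡ 1198 (mod 1553)
1198^2 = (1198^1)^2 ≡ 1198^2 = 1435204 ≡ 232 (mod 1553)
1198^4 = (1198^2)^2 ≡ 232^2 = 53824 ≡ 1022 (mod 1553)
1198^8 = (1198^4)^2 ≡ 1022^2 = 1044484 ≡ 868 (mod 1553)
1198^16 = (1198^8)^2 ≡ 868^2 = 753424 ≡ 219 (mod 1553)
1198^32 = (1198^16)^2 ≡ 219^2 = 47961 ≡ 1371 (mod 1553)
1198^48 = 1198^32 · 1198^16 ≡ 1371 · 219 ≡ 520 (mod 1553).

520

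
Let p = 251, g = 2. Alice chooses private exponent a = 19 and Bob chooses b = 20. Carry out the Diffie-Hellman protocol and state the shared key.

Alice sends A = g^a mod p = 2^19 mod 251.
2^1 ≡ 2 (mod 251)
2^2 = (2^1)^2 ≡ 2^2 = 4 ≡ 4 (mod 251)
2^4 = (2^2)^2 ≡ 4^2 = 16 ≡ 16 (mod 251)
2^8 = (2^4)^2 ≡ 16^2 = 256 ≡ 5 (mod 251)
2^16 = (2^8)^2 ≡ 5^2 = 25 ≡ 25 (mod 251)
2^19 = 2^16 · 2^2 · 2^1 ≡ 25 · 4 · 2 ≡ 200 (mod 251).
So A = 200. Bob then computes K = A^b mod p = 200^20 mod 251.
200^1 ≡ 200 (mod 251)
200^2 = (200^1)^2 ≡ 200^2 = 40000 ≡ 91 (mod 251)
200^4 = (200^2)^2 ≡ 91^2 = 8281 ≡ 249 (mod 251)
200^8 = (200^4)^2 ≡ 249^2 = 62001 ≡ 4 (mod 251)
200^16 = (200^8)^2 ≡ 4^2 = 16 ≡ 16 (mod 251)
200^20 = 200^16 · 200^4 ≡ 16 · 249 ≡ 219 (mod 251).

219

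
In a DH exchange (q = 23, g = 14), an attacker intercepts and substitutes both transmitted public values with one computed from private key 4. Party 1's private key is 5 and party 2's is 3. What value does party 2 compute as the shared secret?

Party 2 receives an attacker's public value M = 14^4 mod 23 instead of the honest one.
14^1 ≡ 14 (mod 23)
14^2 = (14^1)^2 ≡ 14^2 = 196 ≡ 12 (mod 23)
14^4 = (14^2)^2 ≡ 12^2 = 144 ≡ 6 (mod 23)
So M = 6. Party 2 computes K = M^3 mod 23.
6^1 ≡ 6 (mod 23)
6^2 = (6^1)^2 ≡ 6^2 = 36 ≡ 13 (mod 23)
6^3 = 6^2 · 6^1 ≡ 13 · 6 ≡ 9 (mod 23).

9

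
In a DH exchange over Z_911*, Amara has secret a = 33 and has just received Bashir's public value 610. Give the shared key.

Shared key K = 610^33 mod 911.
610^1 ≡ 610 (mod 911)
610^2 = (610^1)^2 ≡ 610^2 = 372100 ≡ 412 (mod 911)
610^4 = (610^2)^2 ≡ 412^2 = 169744 ≡ 298 (mod 911)
610^8 = (610^4)^2 ≡ 298^2 = 88804 ≡ 437 (mod 911)
610^16 = (610^8)^2 ≡ 437^2 = 190969 ≡ 570 (mod 911)
610^32 = (610^16)^2 ≡ 570^2 = 324900 ≡ 584 (mod 911)
610^33 = 610^32 · 610^1 ≡ 584 · 610 ≡ 39 (mod 911).

39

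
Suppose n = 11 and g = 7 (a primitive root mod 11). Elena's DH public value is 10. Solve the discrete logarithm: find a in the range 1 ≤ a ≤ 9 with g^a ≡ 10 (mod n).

Try successive powers of 7 modulo 11:
7^1 ≡ 7
7^2 ≡ 5
7^3 ≡ 2
7^4 ≡ 3
7^5 ≡ 10
Found: a = 5.

5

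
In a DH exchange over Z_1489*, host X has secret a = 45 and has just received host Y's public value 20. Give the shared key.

Shared key K = 20^45 mod 1489.
20^1 ≡ 20 (mod 1489)
20^2 = (20^1)^2 ≡ 20^2 = 400 ≡ 400 (mod 1489)
20^4 = (20^2)^2 ≡ 400^2 = 160000 ≡ 677 (mod 1489)
20^8 = (20^4)^2 ≡ 677^2 = 458329 ≡ 1206 (mod 1489)
20^16 = (20^8)^2 ≡ 1206^2 = 1454436 ≡ 1172 (mod 1489)
20^32 = (20^16)^2 ≡ 1172^2 = 1373584 ≡ 726 (mod 1489)
20^45 = 20^32 · 20^8 · 20^4 · 20^1 ≡ 726 · 1206 · 677 · 20 ≡ 358 (mod 1489).

358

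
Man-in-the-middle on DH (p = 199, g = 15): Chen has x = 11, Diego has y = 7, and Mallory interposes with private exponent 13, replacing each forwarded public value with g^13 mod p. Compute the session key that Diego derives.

152

Diego receives Mallory's public value M = 15^13 mod 199 instead of the honest one.
15^1 ≡ 15 (mod 199)
15^2 = (15^1)^2 ≡ 15^2 = 225 ≡ 26 (mod 199)
15^4 = (15^2)^2 ≡ 26^2 = 676 ≡ 79 (mod 199)
15^8 = (15^4)^2 ≡ 79^2 = 6241 ≡ 72 (mod 199)
15^13 = 15^8 · 15^4 · 15^1 ≡ 72 · 79 · 15 ≡ 148 (mod 199).
So M = 148. Diego computes K = M^7 mod 199.
148^1 ≡ 148 (mod 199)
148^2 = (148^1)^2 ≡ 148^2 = 21904 ≡ 14 (mod 199)
148^4 = (148^2)^2 ≡ 14^2 = 196 ≡ 196 (mod 199)
148^7 = 148^4 · 148^2 · 148^1 ≡ 196 · 14 · 148 ≡ 152 (mod 199).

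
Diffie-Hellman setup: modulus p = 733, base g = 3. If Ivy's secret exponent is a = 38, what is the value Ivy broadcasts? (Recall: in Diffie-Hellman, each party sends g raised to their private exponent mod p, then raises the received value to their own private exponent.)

214

Public value = 3^38 mod 733.
3^1 ≡ 3 (mod 733)
3^2 = (3^1)^2 ≡ 3^2 = 9 ≡ 9 (mod 733)
3^4 = (3^2)^2 ≡ 9^2 = 81 ≡ 81 (mod 733)
3^8 = (3^4)^2 ≡ 81^2 = 6561 ≡ 697 (mod 733)
3^16 = (3^8)^2 ≡ 697^2 = 485809 ≡ 563 (mod 733)
3^32 = (3^16)^2 ≡ 563^2 = 316969 ≡ 313 (mod 733)
3^38 = 3^32 · 3^4 · 3^2 ≡ 313 · 81 · 9 ≡ 214 (mod 733).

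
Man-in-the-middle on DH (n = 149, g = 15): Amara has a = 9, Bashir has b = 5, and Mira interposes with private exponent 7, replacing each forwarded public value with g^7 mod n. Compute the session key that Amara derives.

60

Amara receives Mira's public value M = 15^7 mod 149 instead of the honest one.
15^1 ≡ 15 (mod 149)
15^2 = (15^1)^2 ≡ 15^2 = 225 ≡ 76 (mod 149)
15^4 = (15^2)^2 ≡ 76^2 = 5776 ≡ 114 (mod 149)
15^7 = 15^4 · 15^2 · 15^1 ≡ 114 · 76 · 15 ≡ 32 (mod 149).
So M = 32. Amara computes K = M^9 mod 149.
32^1 ≡ 32 (mod 149)
32^2 = (32^1)^2 ≡ 32^2 = 1024 ≡ 130 (mod 149)
32^4 = (32^2)^2 ≡ 130^2 = 16900 ≡ 63 (mod 149)
32^8 = (32^4)^2 ≡ 63^2 = 3969 ≡ 95 (mod 149)
32^9 = 32^8 · 32^1 ≡ 95 · 32 ≡ 60 (mod 149).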